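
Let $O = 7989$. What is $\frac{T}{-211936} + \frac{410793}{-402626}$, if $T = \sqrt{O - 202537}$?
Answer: $- \frac{410793}{402626} - \frac{i \sqrt{48637}}{105968} \approx -1.0203 - 0.0020812 i$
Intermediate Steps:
$T = 2 i \sqrt{48637}$ ($T = \sqrt{7989 - 202537} = \sqrt{-194548} = 2 i \sqrt{48637} \approx 441.08 i$)
$\frac{T}{-211936} + \frac{410793}{-402626} = \frac{2 i \sqrt{48637}}{-211936} + \frac{410793}{-402626} = 2 i \sqrt{48637} \left(- \frac{1}{211936}\right) + 410793 \left(- \frac{1}{402626}\right) = - \frac{i \sqrt{48637}}{105968} - \frac{410793}{402626} = - \frac{410793}{402626} - \frac{i \sqrt{48637}}{105968}$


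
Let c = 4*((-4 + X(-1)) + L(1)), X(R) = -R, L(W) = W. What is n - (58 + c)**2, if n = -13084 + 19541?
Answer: 3957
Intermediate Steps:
n = 6457
c = -8 (c = 4*((-4 - 1*(-1)) + 1) = 4*((-4 + 1) + 1) = 4*(-3 + 1) = 4*(-2) = -8)
n - (58 + c)**2 = 6457 - (58 - 8)**2 = 6457 - 1*50**2 = 6457 - 1*2500 = 6457 - 2500 = 3957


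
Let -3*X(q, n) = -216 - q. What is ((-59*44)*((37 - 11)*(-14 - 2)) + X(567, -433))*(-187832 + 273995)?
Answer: 93073014111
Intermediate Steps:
X(q, n) = 72 + q/3 (X(q, n) = -(-216 - q)/3 = 72 + q/3)
((-59*44)*((37 - 11)*(-14 - 2)) + X(567, -433))*(-187832 + 273995) = ((-59*44)*((37 - 11)*(-14 - 2)) + (72 + (⅓)*567))*(-187832 + 273995) = (-67496*(-16) + (72 + 189))*86163 = (-2596*(-416) + 261)*86163 = (1079936 + 261)*86163 = 1080197*86163 = 93073014111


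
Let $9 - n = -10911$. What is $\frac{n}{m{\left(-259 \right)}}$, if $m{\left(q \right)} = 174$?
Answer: $\frac{1820}{29} \approx 62.759$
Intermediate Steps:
$n = 10920$ ($n = 9 - -10911 = 9 + 10911 = 10920$)
$\frac{n}{m{\left(-259 \right)}} = \frac{10920}{174} = 10920 \cdot \frac{1}{174} = \frac{1820}{29}$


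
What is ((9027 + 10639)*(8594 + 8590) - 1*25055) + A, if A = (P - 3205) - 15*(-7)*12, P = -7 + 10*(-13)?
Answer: 337913407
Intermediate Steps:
P = -137 (P = -7 - 130 = -137)
A = -2082 (A = (-137 - 3205) - 15*(-7)*12 = -3342 + 105*12 = -3342 + 1260 = -2082)
((9027 + 10639)*(8594 + 8590) - 1*25055) + A = ((9027 + 10639)*(8594 + 8590) - 1*25055) - 2082 = (19666*17184 - 25055) - 2082 = (337940544 - 25055) - 2082 = 337915489 - 2082 = 337913407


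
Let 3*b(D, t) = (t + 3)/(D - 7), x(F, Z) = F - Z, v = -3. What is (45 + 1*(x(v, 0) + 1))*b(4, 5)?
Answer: -344/9 ≈ -38.222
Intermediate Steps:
b(D, t) = (3 + t)/(3*(-7 + D)) (b(D, t) = ((t + 3)/(D - 7))/3 = ((3 + t)/(-7 + D))/3 = (3 + t)/(3*(-7 + D)))
(45 + 1*(x(v, 0) + 1))*b(4, 5) = (45 + 1*((-3 - 1*0) + 1))*((3 + 5)/(3*(-7 + 4))) = (45 + 1*((-3 + 0) + 1))*((⅓)*8/(-3)) = (45 + 1*(-3 + 1))*((⅓)*(-⅓)*8) = (45 + 1*(-2))*(-8/9) = (45 - 2)*(-8/9) = 43*(-8/9) = -344/9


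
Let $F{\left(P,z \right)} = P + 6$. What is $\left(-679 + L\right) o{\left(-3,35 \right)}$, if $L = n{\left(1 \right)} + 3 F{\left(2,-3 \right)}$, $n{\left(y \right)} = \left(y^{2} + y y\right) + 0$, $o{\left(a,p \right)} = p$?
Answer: $-22855$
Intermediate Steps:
$F{\left(P,z \right)} = 6 + P$
$n{\left(y \right)} = 2 y^{2}$ ($n{\left(y \right)} = \left(y^{2} + y^{2}\right) + 0 = 2 y^{2} + 0 = 2 y^{2}$)
$L = 26$ ($L = 2 \cdot 1^{2} + 3 \left(6 + 2\right) = 2 \cdot 1 + 3 \cdot 8 = 2 + 24 = 26$)
$\left(-679 + L\right) o{\left(-3,35 \right)} = \left(-679 + 26\right) 35 = \left(-653\right) 35 = -22855$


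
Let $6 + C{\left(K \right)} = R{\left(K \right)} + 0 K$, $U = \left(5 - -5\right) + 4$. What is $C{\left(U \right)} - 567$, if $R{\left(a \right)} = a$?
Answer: $-559$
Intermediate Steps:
$U = 14$ ($U = \left(5 + 5\right) + 4 = 10 + 4 = 14$)
$C{\left(K \right)} = -6 + K$ ($C{\left(K \right)} = -6 + \left(K + 0 K\right) = -6 + \left(K + 0\right) = -6 + K$)
$C{\left(U \right)} - 567 = \left(-6 + 14\right) - 567 = 8 - 567 = -559$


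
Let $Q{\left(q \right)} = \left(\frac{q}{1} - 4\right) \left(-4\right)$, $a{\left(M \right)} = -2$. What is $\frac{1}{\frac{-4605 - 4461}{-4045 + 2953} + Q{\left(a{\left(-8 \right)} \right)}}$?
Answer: $\frac{182}{5879} \approx 0.030958$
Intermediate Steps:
$Q{\left(q \right)} = 16 - 4 q$ ($Q{\left(q \right)} = \left(q 1 - 4\right) \left(-4\right) = \left(q - 4\right) \left(-4\right) = \left(-4 + q\right) \left(-4\right) = 16 - 4 q$)
$\frac{1}{\frac{-4605 - 4461}{-4045 + 2953} + Q{\left(a{\left(-8 \right)} \right)}} = \frac{1}{\frac{-4605 - 4461}{-4045 + 2953} + \left(16 - -8\right)} = \frac{1}{- \frac{9066}{-1092} + \left(16 + 8\right)} = \frac{1}{\left(-9066\right) \left(- \frac{1}{1092}\right) + 24} = \frac{1}{\frac{1511}{182} + 24} = \frac{1}{\frac{5879}{182}} = \frac{182}{5879}$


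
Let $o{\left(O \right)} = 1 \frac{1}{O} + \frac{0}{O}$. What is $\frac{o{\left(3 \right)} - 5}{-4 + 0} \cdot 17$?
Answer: $\frac{119}{6} \approx 19.833$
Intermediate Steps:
$o{\left(O \right)} = \frac{1}{O}$ ($o{\left(O \right)} = \frac{1}{O} + 0 = \frac{1}{O}$)
$\frac{o{\left(3 \right)} - 5}{-4 + 0} \cdot 17 = \frac{\frac{1}{3} - 5}{-4 + 0} \cdot 17 = \frac{\frac{1}{3} - 5}{-4} \cdot 17 = \left(- \frac{14}{3}\right) \left(- \frac{1}{4}\right) 17 = \frac{7}{6} \cdot 17 = \frac{119}{6}$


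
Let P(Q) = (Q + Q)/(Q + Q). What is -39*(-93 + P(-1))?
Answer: 3588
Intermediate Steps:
P(Q) = 1 (P(Q) = (2*Q)/((2*Q)) = (2*Q)*(1/(2*Q)) = 1)
-39*(-93 + P(-1)) = -39*(-93 + 1) = -39*(-92) = 3588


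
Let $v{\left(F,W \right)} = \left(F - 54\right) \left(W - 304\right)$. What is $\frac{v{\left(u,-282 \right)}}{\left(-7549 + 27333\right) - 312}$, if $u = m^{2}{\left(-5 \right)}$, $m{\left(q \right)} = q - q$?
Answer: $\frac{7911}{4868} \approx 1.6251$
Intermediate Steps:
$m{\left(q \right)} = 0$
$u = 0$ ($u = 0^{2} = 0$)
$v{\left(F,W \right)} = \left(-304 + W\right) \left(-54 + F\right)$ ($v{\left(F,W \right)} = \left(-54 + F\right) \left(-304 + W\right) = \left(-304 + W\right) \left(-54 + F\right)$)
$\frac{v{\left(u,-282 \right)}}{\left(-7549 + 27333\right) - 312} = \frac{16416 - 0 - -15228 + 0 \left(-282\right)}{\left(-7549 + 27333\right) - 312} = \frac{16416 + 0 + 15228 + 0}{19784 - 312} = \frac{31644}{19472} = 31644 \cdot \frac{1}{19472} = \frac{7911}{4868}$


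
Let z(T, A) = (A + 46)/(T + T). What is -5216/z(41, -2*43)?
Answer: 53464/5 ≈ 10693.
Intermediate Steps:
z(T, A) = (46 + A)/(2*T) (z(T, A) = (46 + A)/((2*T)) = (46 + A)*(1/(2*T)) = (46 + A)/(2*T))
-5216/z(41, -2*43) = -5216*82/(46 - 2*43) = -5216*82/(46 - 86) = -5216/((1/2)*(1/41)*(-40)) = -5216/(-20/41) = -5216*(-41/20) = 53464/5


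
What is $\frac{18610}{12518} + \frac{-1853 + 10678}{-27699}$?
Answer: $\frac{202503520}{173368041} \approx 1.1681$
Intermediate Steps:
$\frac{18610}{12518} + \frac{-1853 + 10678}{-27699} = 18610 \cdot \frac{1}{12518} + 8825 \left(- \frac{1}{27699}\right) = \frac{9305}{6259} - \frac{8825}{27699} = \frac{202503520}{173368041}$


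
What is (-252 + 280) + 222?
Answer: 250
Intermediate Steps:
(-252 + 280) + 222 = 28 + 222 = 250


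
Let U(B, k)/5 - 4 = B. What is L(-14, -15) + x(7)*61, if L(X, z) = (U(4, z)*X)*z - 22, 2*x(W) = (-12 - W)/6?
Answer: 99377/12 ≈ 8281.4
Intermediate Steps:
U(B, k) = 20 + 5*B
x(W) = -1 - W/12 (x(W) = ((-12 - W)/6)/2 = ((-12 - W)*(⅙))/2 = (-2 - W/6)/2 = -1 - W/12)
L(X, z) = -22 + 40*X*z (L(X, z) = ((20 + 5*4)*X)*z - 22 = ((20 + 20)*X)*z - 22 = (40*X)*z - 22 = 40*X*z - 22 = -22 + 40*X*z)
L(-14, -15) + x(7)*61 = (-22 + 40*(-14)*(-15)) + (-1 - 1/12*7)*61 = (-22 + 8400) + (-1 - 7/12)*61 = 8378 - 19/12*61 = 8378 - 1159/12 = 99377/12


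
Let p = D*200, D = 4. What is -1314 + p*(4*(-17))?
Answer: -55714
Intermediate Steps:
p = 800 (p = 4*200 = 800)
-1314 + p*(4*(-17)) = -1314 + 800*(4*(-17)) = -1314 + 800*(-68) = -1314 - 54400 = -55714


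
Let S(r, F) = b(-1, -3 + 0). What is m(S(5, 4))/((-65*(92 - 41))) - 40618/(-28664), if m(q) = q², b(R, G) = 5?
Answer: 13393207/9502116 ≈ 1.4095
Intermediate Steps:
S(r, F) = 5
m(S(5, 4))/((-65*(92 - 41))) - 40618/(-28664) = 5²/((-65*(92 - 41))) - 40618/(-28664) = 25/((-65*51)) - 40618*(-1/28664) = 25/(-3315) + 20309/14332 = 25*(-1/3315) + 20309/14332 = -5/663 + 20309/14332 = 13393207/9502116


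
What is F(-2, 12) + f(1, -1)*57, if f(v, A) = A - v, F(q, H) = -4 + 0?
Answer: -118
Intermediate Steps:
F(q, H) = -4
F(-2, 12) + f(1, -1)*57 = -4 + (-1 - 1*1)*57 = -4 + (-1 - 1)*57 = -4 - 2*57 = -4 - 114 = -118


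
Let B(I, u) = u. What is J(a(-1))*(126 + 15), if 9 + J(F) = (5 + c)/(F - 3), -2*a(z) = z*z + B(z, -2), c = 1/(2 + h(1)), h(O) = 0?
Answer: -7896/5 ≈ -1579.2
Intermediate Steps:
c = 1/2 (c = 1/(2 + 0) = 1/2 ≈ 0.50000)
a(z) = 1 - z**2/2 (a(z) = -(z*z - 2)/2 = -(z**2 - 2)/2 = -(-2 + z**2)/2 = 1 - z**2/2)
J(F) = -9 + 11/(2*(-3 + F)) (J(F) = -9 + (5 + 1/2)/(F - 3) = -9 + 11/(2*(-3 + F)))
J(a(-1))*(126 + 15) = ((65 - 18*(1 - 1/2*(-1)**2))/(2*(-3 + (1 - 1/2*(-1)**2))))*(126 + 15) = ((65 - 18*(1 - 1/2*1))/(2*(-3 + (1 - 1/2*1))))*141 = ((65 - 18*(1 - 1/2))/(2*(-3 + (1 - 1/2))))*141 = ((65 - 18*1/2)/(2*(-3 + 1/2)))*141 = ((65 - 9)/(2*(-5/2)))*141 = ((1/2)*(-2/5)*56)*141 = -56/5*141 = -7896/5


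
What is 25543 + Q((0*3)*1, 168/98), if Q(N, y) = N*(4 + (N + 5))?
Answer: 25543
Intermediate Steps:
Q(N, y) = N*(9 + N) (Q(N, y) = N*(4 + (5 + N)) = N*(9 + N))
25543 + Q((0*3)*1, 168/98) = 25543 + ((0*3)*1)*(9 + (0*3)*1) = 25543 + (0*1)*(9 + 0*1) = 25543 + 0*(9 + 0) = 25543 + 0*9 = 25543 + 0 = 25543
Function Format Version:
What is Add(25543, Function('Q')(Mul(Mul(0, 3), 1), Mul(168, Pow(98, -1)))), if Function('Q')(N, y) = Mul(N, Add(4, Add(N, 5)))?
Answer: 25543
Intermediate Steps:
Function('Q')(N, y) = Mul(N, Add(9, N)) (Function('Q')(N, y) = Mul(N, Add(4, Add(5, N))) = Mul(N, Add(9, N)))
Add(25543, Function('Q')(Mul(Mul(0, 3), 1), Mul(168, Pow(98, -1)))) = Add(25543, Mul(Mul(Mul(0, 3), 1), Add(9, Mul(Mul(0, 3), 1)))) = Add(25543, Mul(Mul(0, 1), Add(9, Mul(0, 1)))) = Add(25543, Mul(0, Add(9, 0))) = Add(25543, Mul(0, 9)) = Add(25543, 0) = 25543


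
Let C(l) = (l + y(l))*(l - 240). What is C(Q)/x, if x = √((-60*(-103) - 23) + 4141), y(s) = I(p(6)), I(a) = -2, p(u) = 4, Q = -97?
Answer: 33363*√10298/10298 ≈ 328.77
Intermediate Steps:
y(s) = -2
C(l) = (-240 + l)*(-2 + l) (C(l) = (l - 2)*(l - 240) = (-2 + l)*(-240 + l) = (-240 + l)*(-2 + l))
x = √10298 (x = √((6180 - 23) + 4141) = √(6157 + 4141) = √10298 ≈ 101.48)
C(Q)/x = (480 + (-97)² - 242*(-97))/(√10298) = (480 + 9409 + 23474)*(√10298/10298) = 33363*(√10298/10298) = 33363*√10298/10298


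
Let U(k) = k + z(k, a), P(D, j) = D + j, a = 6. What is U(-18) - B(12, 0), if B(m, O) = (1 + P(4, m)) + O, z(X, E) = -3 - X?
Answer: -20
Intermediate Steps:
B(m, O) = 5 + O + m (B(m, O) = (1 + (4 + m)) + O = (5 + m) + O = 5 + O + m)
U(k) = -3 (U(k) = k + (-3 - k) = -3)
U(-18) - B(12, 0) = -3 - (5 + 0 + 12) = -3 - 1*17 = -3 - 17 = -20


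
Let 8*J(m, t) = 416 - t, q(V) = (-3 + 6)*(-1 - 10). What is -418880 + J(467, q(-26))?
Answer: -3350591/8 ≈ -4.1882e+5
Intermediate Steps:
q(V) = -33 (q(V) = 3*(-11) = -33)
J(m, t) = 52 - t/8 (J(m, t) = (416 - t)/8 = 52 - t/8)
-418880 + J(467, q(-26)) = -418880 + (52 - ⅛*(-33)) = -418880 + (52 + 33/8) = -418880 + 449/8 = -3350591/8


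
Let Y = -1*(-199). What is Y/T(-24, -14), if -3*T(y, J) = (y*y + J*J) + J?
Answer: -597/758 ≈ -0.78760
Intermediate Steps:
T(y, J) = -J/3 - J²/3 - y²/3 (T(y, J) = -((y*y + J*J) + J)/3 = -((y² + J²) + J)/3 = -((J² + y²) + J)/3 = -(J + J² + y²)/3 = -J/3 - J²/3 - y²/3)
Y = 199
Y/T(-24, -14) = 199/(-⅓*(-14) - ⅓*(-14)² - ⅓*(-24)²) = 199/(14/3 - ⅓*196 - ⅓*576) = 199/(14/3 - 196/3 - 192) = 199/(-758/3) = 199*(-3/758) = -597/758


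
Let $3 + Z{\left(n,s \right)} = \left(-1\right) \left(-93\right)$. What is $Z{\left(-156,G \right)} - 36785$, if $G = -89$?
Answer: $-36695$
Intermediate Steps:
$Z{\left(n,s \right)} = 90$ ($Z{\left(n,s \right)} = -3 - -93 = -3 + 93 = 90$)
$Z{\left(-156,G \right)} - 36785 = 90 - 36785 = -36695$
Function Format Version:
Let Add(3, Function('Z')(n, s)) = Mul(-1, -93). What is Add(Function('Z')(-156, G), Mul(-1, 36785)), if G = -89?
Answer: -36695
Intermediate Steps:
Function('Z')(n, s) = 90 (Function('Z')(n, s) = Add(-3, Mul(-1, -93)) = Add(-3, 93) = 90)
Add(Function('Z')(-156, G), Mul(-1, 36785)) = Add(90, Mul(-1, 36785)) = Add(90, -36785) = -36695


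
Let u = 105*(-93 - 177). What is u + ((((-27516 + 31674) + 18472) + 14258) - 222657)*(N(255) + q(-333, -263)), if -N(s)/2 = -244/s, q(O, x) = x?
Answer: 4120237821/85 ≈ 4.8473e+7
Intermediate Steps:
N(s) = 488/s (N(s) = -(-488)/s = 488/s)
u = -28350 (u = 105*(-270) = -28350)
u + ((((-27516 + 31674) + 18472) + 14258) - 222657)*(N(255) + q(-333, -263)) = -28350 + ((((-27516 + 31674) + 18472) + 14258) - 222657)*(488/255 - 263) = -28350 + (((4158 + 18472) + 14258) - 222657)*(488*(1/255) - 263) = -28350 + ((22630 + 14258) - 222657)*(488/255 - 263) = -28350 + (36888 - 222657)*(-66577/255) = -28350 - 185769*(-66577/255) = -28350 + 4122647571/85 = 4120237821/85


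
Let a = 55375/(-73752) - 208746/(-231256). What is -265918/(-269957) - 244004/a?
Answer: -140432651986247907410/87386227947293 ≈ -1.6070e+6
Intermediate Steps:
a = 323704249/2131949064 (a = 55375*(-1/73752) - 208746*(-1/231256) = -55375/73752 + 104373/115628 = 323704249/2131949064 ≈ 0.15183)
-265918/(-269957) - 244004/a = -265918/(-269957) - 244004/323704249/2131949064 = -265918*(-1/269957) - 244004*2131949064/323704249 = 265918/269957 - 520204099412256/323704249 = -140432651986247907410/87386227947293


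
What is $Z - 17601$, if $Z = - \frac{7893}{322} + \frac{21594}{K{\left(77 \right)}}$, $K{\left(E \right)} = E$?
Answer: $- \frac{61436241}{3542} \approx -17345.0$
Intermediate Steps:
$Z = \frac{906501}{3542}$ ($Z = - \frac{7893}{322} + \frac{21594}{77} = \frac{906501}{3542} \approx 255.93$)
$Z - 17601 = \frac{906501}{3542} - 17601 = - \frac{61436241}{3542}$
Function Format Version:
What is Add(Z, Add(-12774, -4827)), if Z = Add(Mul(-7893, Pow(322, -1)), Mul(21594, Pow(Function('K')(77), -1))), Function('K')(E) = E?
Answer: Rational(-61436241, 3542) ≈ -17345.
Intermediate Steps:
Z = Rational(906501, 3542) (Z = Add(Mul(-7893, Pow(322, -1)), Mul(21594, Pow(77, -1))) = Add(Mul(-7893, Rational(1, 322)), Mul(21594, Rational(1, 77))) = Add(Rational(-7893, 322), Rational(21594, 77)) = Rational(906501, 3542) ≈ 255.93)
Add(Z, Add(-12774, -4827)) = Add(Rational(906501, 3542), Add(-12774, -4827)) = Add(Rational(906501, 3542), -17601) = Rational(-61436241, 3542)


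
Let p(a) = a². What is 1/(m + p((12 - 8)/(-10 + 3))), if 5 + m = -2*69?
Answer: -49/6991 ≈ -0.0070090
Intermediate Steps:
m = -143 (m = -5 - 2*69 = -5 - 138 = -143)
1/(m + p((12 - 8)/(-10 + 3))) = 1/(-143 + ((12 - 8)/(-10 + 3))²) = 1/(-143 + (4/(-7))²) = 1/(-143 + (4*(-⅐))²) = 1/(-143 + (-4/7)²) = 1/(-143 + 16/49) = 1/(-6991/49) = -49/6991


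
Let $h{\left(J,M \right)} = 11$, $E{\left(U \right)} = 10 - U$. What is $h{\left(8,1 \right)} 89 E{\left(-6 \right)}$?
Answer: $15664$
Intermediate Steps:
$h{\left(8,1 \right)} 89 E{\left(-6 \right)} = 11 \cdot 89 \left(10 - -6\right) = 979 \left(10 + 6\right) = 979 \cdot 16 = 15664$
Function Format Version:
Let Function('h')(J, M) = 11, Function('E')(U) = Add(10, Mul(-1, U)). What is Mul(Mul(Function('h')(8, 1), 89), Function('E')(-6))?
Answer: 15664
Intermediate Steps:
Mul(Mul(Function('h')(8, 1), 89), Function('E')(-6)) = Mul(Mul(11, 89), Add(10, Mul(-1, -6))) = Mul(979, Add(10, 6)) = Mul(979, 16) = 15664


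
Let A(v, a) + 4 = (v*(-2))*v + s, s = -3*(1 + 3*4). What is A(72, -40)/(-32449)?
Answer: 10411/32449 ≈ 0.32084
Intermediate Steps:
s = -39 (s = -3*(1 + 12) = -3*13 = -39)
A(v, a) = -43 - 2*v**2 (A(v, a) = -4 + ((v*(-2))*v - 39) = -4 + ((-2*v)*v - 39) = -4 + (-2*v**2 - 39) = -4 + (-39 - 2*v**2) = -43 - 2*v**2)
A(72, -40)/(-32449) = (-43 - 2*72**2)/(-32449) = (-43 - 2*5184)*(-1/32449) = (-43 - 10368)*(-1/32449) = -10411*(-1/32449) = 10411/32449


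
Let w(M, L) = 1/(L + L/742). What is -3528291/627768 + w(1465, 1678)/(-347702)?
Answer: -127459177022707207/22678059325838712 ≈ -5.6204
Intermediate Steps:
w(M, L) = 742/(743*L) (w(M, L) = 1/(L + L*(1/742)) = 1/(L + L/742) = 1/(743*L/742) = 742/(743*L))
-3528291/627768 + w(1465, 1678)/(-347702) = -3528291/627768 + ((742/743)/1678)/(-347702) = -3528291*1/627768 + ((742/743)*(1/1678))*(-1/347702) = -1176097/209256 + (371/623377)*(-1/347702) = -1176097/209256 - 371/216749429654 = -127459177022707207/22678059325838712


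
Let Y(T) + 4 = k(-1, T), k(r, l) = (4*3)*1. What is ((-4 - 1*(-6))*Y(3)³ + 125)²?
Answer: 1320201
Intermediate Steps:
k(r, l) = 12 (k(r, l) = 12*1 = 12)
Y(T) = 8 (Y(T) = -4 + 12 = 8)
((-4 - 1*(-6))*Y(3)³ + 125)² = ((-4 - 1*(-6))*8³ + 125)² = ((-4 + 6)*512 + 125)² = (2*512 + 125)² = (1024 + 125)² = 1149² = 1320201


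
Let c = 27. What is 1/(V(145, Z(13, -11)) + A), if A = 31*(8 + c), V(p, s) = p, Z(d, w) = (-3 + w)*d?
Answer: 1/1230 ≈ 0.00081301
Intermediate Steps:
Z(d, w) = d*(-3 + w)
A = 1085 (A = 31*(8 + 27) = 31*35 = 1085)
1/(V(145, Z(13, -11)) + A) = 1/(145 + 1085) = 1/1230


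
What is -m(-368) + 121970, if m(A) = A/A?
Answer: 121969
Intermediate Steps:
m(A) = 1
-m(-368) + 121970 = -1*1 + 121970 = -1 + 121970 = 121969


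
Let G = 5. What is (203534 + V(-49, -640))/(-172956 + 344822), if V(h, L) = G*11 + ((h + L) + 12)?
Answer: 101456/85933 ≈ 1.1806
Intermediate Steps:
V(h, L) = 67 + L + h (V(h, L) = 5*11 + ((h + L) + 12) = 55 + ((L + h) + 12) = 55 + (12 + L + h) = 67 + L + h)
(203534 + V(-49, -640))/(-172956 + 344822) = (203534 + (67 - 640 - 49))/(-172956 + 344822) = (203534 - 622)/171866 = 202912*(1/171866) = 101456/85933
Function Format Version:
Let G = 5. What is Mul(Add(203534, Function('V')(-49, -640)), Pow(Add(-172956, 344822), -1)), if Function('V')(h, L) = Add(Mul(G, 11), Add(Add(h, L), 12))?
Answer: Rational(101456, 85933) ≈ 1.1806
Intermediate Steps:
Function('V')(h, L) = Add(67, L, h) (Function('V')(h, L) = Add(Mul(5, 11), Add(Add(h, L), 12)) = Add(55, Add(Add(L, h), 12)) = Add(55, Add(12, L, h)) = Add(67, L, h))
Mul(Add(203534, Function('V')(-49, -640)), Pow(Add(-172956, 344822), -1)) = Mul(Add(203534, Add(67, -640, -49)), Pow(Add(-172956, 344822), -1)) = Mul(Add(203534, -622), Pow(171866, -1)) = Mul(202912, Rational(1, 171866)) = Rational(101456, 85933)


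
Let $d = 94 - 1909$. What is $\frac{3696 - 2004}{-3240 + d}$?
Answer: $- \frac{564}{1685} \approx -0.33472$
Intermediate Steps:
$d = -1815$
$\frac{3696 - 2004}{-3240 + d} = \frac{3696 - 2004}{-3240 - 1815} = \frac{1692}{-5055} = 1692 \left(- \frac{1}{5055}\right) = - \frac{564}{1685}$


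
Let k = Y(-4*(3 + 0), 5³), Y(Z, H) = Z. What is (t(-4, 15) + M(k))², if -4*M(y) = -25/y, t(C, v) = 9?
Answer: 165649/2304 ≈ 71.896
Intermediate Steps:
k = -12 (k = -4*(3 + 0) = -4*3 = -12)
M(y) = 25/(4*y) (M(y) = -(-25)/(4*y) = 25/(4*y))
(t(-4, 15) + M(k))² = (9 + (25/4)/(-12))² = (9 + (25/4)*(-1/12))² = (9 - 25/48)² = (407/48)² = 165649/2304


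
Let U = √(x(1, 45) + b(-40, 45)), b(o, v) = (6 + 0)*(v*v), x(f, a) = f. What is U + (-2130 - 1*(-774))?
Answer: -1356 + √12151 ≈ -1245.8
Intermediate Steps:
b(o, v) = 6*v²
U = √12151 (U = √(1 + 6*45²) = √(1 + 6*2025) = √(1 + 12150) = √12151 ≈ 110.23)
U + (-2130 - 1*(-774)) = √12151 + (-2130 - 1*(-774)) = √12151 + (-2130 + 774) = √12151 - 1356 = -1356 + √12151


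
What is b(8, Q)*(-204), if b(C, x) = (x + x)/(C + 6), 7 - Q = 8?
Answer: 204/7 ≈ 29.143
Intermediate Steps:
Q = -1 (Q = 7 - 1*8 = 7 - 8 = -1)
b(C, x) = 2*x/(6 + C) (b(C, x) = (2*x)/(6 + C) = 2*x/(6 + C))
b(8, Q)*(-204) = (2*(-1)/(6 + 8))*(-204) = (2*(-1)/14)*(-204) = (2*(-1)*(1/14))*(-204) = -⅐*(-204) = 204/7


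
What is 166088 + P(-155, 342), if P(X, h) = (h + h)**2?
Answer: 633944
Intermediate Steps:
P(X, h) = 4*h**2 (P(X, h) = (2*h)**2 = 4*h**2)
166088 + P(-155, 342) = 166088 + 4*342**2 = 166088 + 4*116964 = 166088 + 467856 = 633944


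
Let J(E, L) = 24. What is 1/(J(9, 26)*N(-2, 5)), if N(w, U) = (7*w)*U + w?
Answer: -1/1728 ≈ -0.00057870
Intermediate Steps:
N(w, U) = w + 7*U*w (N(w, U) = 7*U*w + w = w + 7*U*w)
1/(J(9, 26)*N(-2, 5)) = 1/(24*(-2*(1 + 7*5))) = 1/(24*(-2*(1 + 35))) = 1/(24*(-2*36)) = 1/(24*(-72)) = 1/(-1728) = -1/1728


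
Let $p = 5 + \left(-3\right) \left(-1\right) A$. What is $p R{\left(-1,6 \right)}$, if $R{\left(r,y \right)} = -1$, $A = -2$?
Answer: $1$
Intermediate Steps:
$p = -1$ ($p = 5 + \left(-3\right) \left(-1\right) \left(-2\right) = 5 + 3 \left(-2\right) = 5 - 6 = -1$)
$p R{\left(-1,6 \right)} = \left(-1\right) \left(-1\right) = 1$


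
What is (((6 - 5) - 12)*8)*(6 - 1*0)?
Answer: -528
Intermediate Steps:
(((6 - 5) - 12)*8)*(6 - 1*0) = ((1 - 12)*8)*(6 + 0) = -11*8*6 = -88*6 = -528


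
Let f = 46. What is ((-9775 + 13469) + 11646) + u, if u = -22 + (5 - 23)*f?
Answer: 14490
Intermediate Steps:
u = -850 (u = -22 + (5 - 23)*46 = -22 - 18*46 = -22 - 828 = -850)
((-9775 + 13469) + 11646) + u = ((-9775 + 13469) + 11646) - 850 = (3694 + 11646) - 850 = 15340 - 850 = 14490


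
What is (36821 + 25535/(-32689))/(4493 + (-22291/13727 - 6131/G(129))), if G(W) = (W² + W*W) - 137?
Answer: 78231853109164230/9542425789600901 ≈ 8.1983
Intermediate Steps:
G(W) = -137 + 2*W² (G(W) = (W² + W²) - 137 = 2*W² - 137 = -137 + 2*W²)
(36821 + 25535/(-32689))/(4493 + (-22291/13727 - 6131/G(129))) = (36821 + 25535/(-32689))/(4493 + (-22291/13727 - 6131/(-137 + 2*129²))) = (36821 + 25535*(-1/32689))/(4493 + (-22291*1/13727 - 6131/(-137 + 2*16641))) = (36821 - 25535/32689)/(4493 + (-22291/13727 - 6131/(-137 + 33282))) = 1203616134/(32689*(4493 + (-22291/13727 - 6131/33145))) = 1203616134/(32689*(4493 - 117570776/64997345)) = 1203616134/(32689*(291915500309/64997345)) = (1203616134/32689)*(64997345/291915500309) = 78231853109164230/9542425789600901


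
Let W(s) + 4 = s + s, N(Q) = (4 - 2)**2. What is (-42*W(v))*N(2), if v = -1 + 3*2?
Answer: -1008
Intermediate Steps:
N(Q) = 4 (N(Q) = 2**2 = 4)
v = 5 (v = -1 + 6 = 5)
W(s) = -4 + 2*s (W(s) = -4 + (s + s) = -4 + 2*s)
(-42*W(v))*N(2) = -42*(-4 + 2*5)*4 = -42*(-4 + 10)*4 = -42*6*4 = -252*4 = -1008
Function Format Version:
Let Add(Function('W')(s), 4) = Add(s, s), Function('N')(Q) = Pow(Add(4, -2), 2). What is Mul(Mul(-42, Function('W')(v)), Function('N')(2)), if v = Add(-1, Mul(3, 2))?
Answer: -1008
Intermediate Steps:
Function('N')(Q) = 4 (Function('N')(Q) = Pow(2, 2) = 4)
v = 5 (v = Add(-1, 6) = 5)
Function('W')(s) = Add(-4, Mul(2, s)) (Function('W')(s) = Add(-4, Add(s, s)) = Add(-4, Mul(2, s)))
Mul(Mul(-42, Function('W')(v)), Function('N')(2)) = Mul(Mul(-42, Add(-4, Mul(2, 5))), 4) = Mul(Mul(-42, Add(-4, 10)), 4) = Mul(Mul(-42, 6), 4) = Mul(-252, 4) = -1008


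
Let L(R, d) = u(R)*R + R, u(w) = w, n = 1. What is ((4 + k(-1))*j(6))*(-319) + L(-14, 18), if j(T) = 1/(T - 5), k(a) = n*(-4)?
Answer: 182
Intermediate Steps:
k(a) = -4 (k(a) = 1*(-4) = -4)
j(T) = 1/(-5 + T)
L(R, d) = R + R² (L(R, d) = R*R + R = R² + R = R + R²)
((4 + k(-1))*j(6))*(-319) + L(-14, 18) = ((4 - 4)/(-5 + 6))*(-319) - 14*(1 - 14) = (0/1)*(-319) - 14*(-13) = (0*1)*(-319) + 182 = 0*(-319) + 182 = 0 + 182 = 182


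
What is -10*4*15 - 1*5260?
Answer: -5860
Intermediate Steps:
-10*4*15 - 1*5260 = -40*15 - 5260 = -600 - 5260 = -5860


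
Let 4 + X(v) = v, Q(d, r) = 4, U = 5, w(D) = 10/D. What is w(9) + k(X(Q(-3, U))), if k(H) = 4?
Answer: 46/9 ≈ 5.1111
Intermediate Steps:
X(v) = -4 + v
w(9) + k(X(Q(-3, U))) = 10/9 + 4 = 46/9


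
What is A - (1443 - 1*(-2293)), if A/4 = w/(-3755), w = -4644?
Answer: -14010104/3755 ≈ -3731.1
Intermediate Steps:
A = 18576/3755 (A = 4*(-4644/(-3755)) = 4*(-4644*(-1/3755)) = 4*(4644/3755) = 18576/3755 ≈ 4.9470)
A - (1443 - 1*(-2293)) = 18576/3755 - (1443 - 1*(-2293)) = 18576/3755 - (1443 + 2293) = 18576/3755 - 1*3736 = 18576/3755 - 3736 = -14010104/3755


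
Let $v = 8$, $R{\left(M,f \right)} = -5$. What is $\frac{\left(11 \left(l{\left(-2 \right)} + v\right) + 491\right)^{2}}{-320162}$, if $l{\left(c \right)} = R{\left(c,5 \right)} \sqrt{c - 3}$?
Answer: $- \frac{160058}{160081} + \frac{31845 i \sqrt{5}}{160081} \approx -0.99986 + 0.44482 i$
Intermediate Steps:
$l{\left(c \right)} = - 5 \sqrt{-3 + c}$ ($l{\left(c \right)} = - 5 \sqrt{c - 3} = - 5 \sqrt{-3 + c}$)
$\frac{\left(11 \left(l{\left(-2 \right)} + v\right) + 491\right)^{2}}{-320162} = \frac{\left(11 \left(- 5 \sqrt{-3 - 2} + 8\right) + 491\right)^{2}}{-320162} = \left(11 \left(- 5 \sqrt{-5} + 8\right) + 491\right)^{2} \left(- \frac{1}{320162}\right) = \left(11 \left(- 5 i \sqrt{5} + 8\right) + 491\right)^{2} \left(- \frac{1}{320162}\right) = \left(11 \left(8 - 5 i \sqrt{5}\right) + 491\right)^{2} \left(- \frac{1}{320162}\right) = \left(\left(88 - 55 i \sqrt{5}\right) + 491\right)^{2} \left(- \frac{1}{320162}\right) = \left(579 - 55 i \sqrt{5}\right)^{2} \left(- \frac{1}{320162}\right) = - \frac{\left(579 - 55 i \sqrt{5}\right)^{2}}{320162}$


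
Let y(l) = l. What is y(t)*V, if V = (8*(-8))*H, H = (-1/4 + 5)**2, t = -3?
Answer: 4332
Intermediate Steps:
H = 361/16 (H = (-1*1/4 + 5)**2 = (-1/4 + 5)**2 = (19/4)**2 = 361/16 ≈ 22.563)
V = -1444 (V = (8*(-8))*(361/16) = -64*361/16 = -1444)
y(t)*V = -3*(-1444) = 4332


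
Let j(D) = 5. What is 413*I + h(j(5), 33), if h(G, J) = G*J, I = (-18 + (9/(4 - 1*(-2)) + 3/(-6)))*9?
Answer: -63024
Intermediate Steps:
I = -153 (I = (-18 + (9/(4 + 2) + 3*(-⅙)))*9 = (-18 + (9/6 - ½))*9 = (-18 + (9*(⅙) - ½))*9 = (-18 + (3/2 - ½))*9 = (-18 + 1)*9 = -17*9 = -153)
413*I + h(j(5), 33) = 413*(-153) + 5*33 = -63189 + 165 = -63024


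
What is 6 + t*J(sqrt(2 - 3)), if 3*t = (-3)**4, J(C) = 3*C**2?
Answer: -75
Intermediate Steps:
t = 27 (t = (1/3)*(-3)**4 = (1/3)*81 = 27)
6 + t*J(sqrt(2 - 3)) = 6 + 27*(3*(sqrt(2 - 3))**2) = 6 + 27*(3*(sqrt(-1))**2) = 6 + 27*(3*I**2) = 6 + 27*(3*(-1)) = 6 + 27*(-3) = 6 - 81 = -75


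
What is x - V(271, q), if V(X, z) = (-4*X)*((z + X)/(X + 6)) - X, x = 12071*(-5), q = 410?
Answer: -15905064/277 ≈ -57419.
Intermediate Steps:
x = -60355
V(X, z) = -X - 4*X*(X + z)/(6 + X) (V(X, z) = (-4*X)*((X + z)/(6 + X)) - X = -4*X*(X + z)/(6 + X) - X = -X - 4*X*(X + z)/(6 + X))
x - V(271, q) = -60355 - (-1)*271*(6 + 4*410 + 5*271)/(6 + 271) = -60355 - (-1)*271*(6 + 1640 + 1355)/277 = -60355 - (-1)*271*3001/277 = -60355 - 1*(-813271/277) = -60355 + 813271/277 = -15905064/277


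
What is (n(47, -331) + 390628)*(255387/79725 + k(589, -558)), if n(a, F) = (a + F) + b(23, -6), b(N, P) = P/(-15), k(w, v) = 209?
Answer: 11006353681488/132875 ≈ 8.2832e+7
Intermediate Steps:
b(N, P) = -P/15 (b(N, P) = P*(-1/15) = -P/15)
n(a, F) = ⅖ + F + a (n(a, F) = (a + F) - 1/15*(-6) = (F + a) + ⅖ = ⅖ + F + a)
(n(47, -331) + 390628)*(255387/79725 + k(589, -558)) = ((⅖ - 331 + 47) + 390628)*(255387/79725 + 209) = (-1418/5 + 390628)*(255387*(1/79725) + 209) = 1951722*(85129/26575 + 209)/5 = (1951722/5)*(5639304/26575) = 11006353681488/132875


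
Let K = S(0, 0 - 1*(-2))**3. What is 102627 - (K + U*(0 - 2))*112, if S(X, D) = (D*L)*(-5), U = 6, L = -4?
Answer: -7064029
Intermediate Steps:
S(X, D) = 20*D (S(X, D) = (D*(-4))*(-5) = -4*D*(-5) = 20*D)
K = 64000 (K = (20*(0 - 1*(-2)))**3 = (20*(0 + 2))**3 = (20*2)**3 = 40**3 = 64000)
102627 - (K + U*(0 - 2))*112 = 102627 - (64000 + 6*(0 - 2))*112 = 102627 - (64000 + 6*(-2))*112 = 102627 - (64000 - 12)*112 = 102627 - 63988*112 = 102627 - 1*7166656 = 102627 - 7166656 = -7064029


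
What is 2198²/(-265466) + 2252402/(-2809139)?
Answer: -7084729861344/372865446887 ≈ -19.001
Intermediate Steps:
2198²/(-265466) + 2252402/(-2809139) = 4831204*(-1/265466) + 2252402*(-1/2809139) = -2415602/132733 - 2252402/2809139 = -7084729861344/372865446887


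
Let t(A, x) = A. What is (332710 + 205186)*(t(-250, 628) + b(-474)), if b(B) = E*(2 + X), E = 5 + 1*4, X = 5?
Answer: -100586552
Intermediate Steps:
E = 9 (E = 5 + 4 = 9)
b(B) = 63 (b(B) = 9*(2 + 5) = 9*7 = 63)
(332710 + 205186)*(t(-250, 628) + b(-474)) = (332710 + 205186)*(-250 + 63) = 537896*(-187) = -100586552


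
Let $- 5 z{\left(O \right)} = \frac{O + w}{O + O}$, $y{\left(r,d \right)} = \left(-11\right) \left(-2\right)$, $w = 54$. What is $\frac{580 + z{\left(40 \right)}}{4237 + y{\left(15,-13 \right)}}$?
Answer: $\frac{115953}{851800} \approx 0.13613$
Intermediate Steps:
$y{\left(r,d \right)} = 22$
$z{\left(O \right)} = - \frac{54 + O}{10 O}$ ($z{\left(O \right)} = - \frac{\left(O + 54\right) \frac{1}{O + O}}{5} = - \frac{\left(54 + O\right) \frac{1}{2 O}}{5} = - \frac{\frac{1}{2} \frac{1}{O} \left(54 + O\right)}{5} = - \frac{54 + O}{10 O}$)
$\frac{580 + z{\left(40 \right)}}{4237 + y{\left(15,-13 \right)}} = \frac{580 + \frac{-54 - 40}{10 \cdot 40}}{4237 + 22} = \frac{580 + \frac{1}{10} \cdot \frac{1}{40} \left(-54 - 40\right)}{4259} = \left(580 + \frac{1}{10} \cdot \frac{1}{40} \left(-94\right)\right) \frac{1}{4259} = \left(580 - \frac{47}{200}\right) \frac{1}{4259} = \frac{115953}{200} \cdot \frac{1}{4259} = \frac{115953}{851800}$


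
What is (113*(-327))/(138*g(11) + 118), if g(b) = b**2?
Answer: -36951/16816 ≈ -2.1974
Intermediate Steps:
(113*(-327))/(138*g(11) + 118) = (113*(-327))/(138*11**2 + 118) = -36951/(138*121 + 118) = -36951/(16698 + 118) = -36951/16816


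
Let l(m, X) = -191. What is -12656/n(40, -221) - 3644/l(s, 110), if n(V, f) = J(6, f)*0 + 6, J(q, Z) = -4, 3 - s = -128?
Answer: -1197716/573 ≈ -2090.3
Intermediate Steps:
s = 131 (s = 3 - 1*(-128) = 3 + 128 = 131)
n(V, f) = 6 (n(V, f) = -4*0 + 6 = 0 + 6 = 6)
-12656/n(40, -221) - 3644/l(s, 110) = -12656/6 - 3644/(-191) = -12656*⅙ - 3644*(-1/191) = -6328/3 + 3644/191 = -1197716/573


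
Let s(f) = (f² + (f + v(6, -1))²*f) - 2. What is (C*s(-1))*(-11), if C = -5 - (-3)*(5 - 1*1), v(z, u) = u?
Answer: 385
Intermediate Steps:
s(f) = -2 + f² + f*(-1 + f)² (s(f) = (f² + (f - 1)²*f) - 2 = (f² + (-1 + f)²*f) - 2 = (f² + f*(-1 + f)²) - 2 = -2 + f² + f*(-1 + f)²)
C = 7 (C = -5 - (-3)*(5 - 1) = -5 - (-3)*4 = -5 - 1*(-12) = -5 + 12 = 7)
(C*s(-1))*(-11) = (7*(-2 - 1 + (-1)³ - 1*(-1)²))*(-11) = (7*(-2 - 1 - 1 - 1*1))*(-11) = (7*(-2 - 1 - 1 - 1))*(-11) = (7*(-5))*(-11) = -35*(-11) = 385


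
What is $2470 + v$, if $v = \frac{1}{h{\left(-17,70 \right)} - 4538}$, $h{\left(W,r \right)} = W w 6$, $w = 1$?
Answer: $\frac{11460799}{4640} \approx 2470.0$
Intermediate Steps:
$h{\left(W,r \right)} = 6 W$ ($h{\left(W,r \right)} = W 1 \cdot 6 = W 6 = 6 W$)
$v = - \frac{1}{4640}$ ($v = \frac{1}{6 \left(-17\right) - 4538} = \frac{1}{-102 - 4538} = \frac{1}{-4640} = - \frac{1}{4640} \approx -0.00021552$)
$2470 + v = 2470 - \frac{1}{4640} = \frac{11460799}{4640}$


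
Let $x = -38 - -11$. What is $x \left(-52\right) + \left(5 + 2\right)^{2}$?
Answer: $1453$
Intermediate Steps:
$x = -27$ ($x = -38 + 11 = -27$)
$x \left(-52\right) + \left(5 + 2\right)^{2} = \left(-27\right) \left(-52\right) + \left(5 + 2\right)^{2} = 1404 + 7^{2} = 1404 + 49 = 1453$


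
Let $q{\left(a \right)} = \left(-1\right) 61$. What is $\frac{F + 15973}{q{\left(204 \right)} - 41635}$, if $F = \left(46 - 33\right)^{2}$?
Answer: $- \frac{8071}{20848} \approx -0.38714$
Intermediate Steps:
$q{\left(a \right)} = -61$
$F = 169$ ($F = 13^{2} = 169$)
$\frac{F + 15973}{q{\left(204 \right)} - 41635} = \frac{169 + 15973}{-61 - 41635} = \frac{16142}{-41696} = 16142 \left(- \frac{1}{41696}\right) = - \frac{8071}{20848}$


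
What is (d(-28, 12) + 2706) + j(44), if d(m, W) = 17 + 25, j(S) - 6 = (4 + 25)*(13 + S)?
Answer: 4407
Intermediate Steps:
j(S) = 383 + 29*S (j(S) = 6 + (4 + 25)*(13 + S) = 6 + 29*(13 + S) = 6 + (377 + 29*S) = 383 + 29*S)
d(m, W) = 42
(d(-28, 12) + 2706) + j(44) = (42 + 2706) + (383 + 29*44) = 2748 + (383 + 1276) = 2748 + 1659 = 4407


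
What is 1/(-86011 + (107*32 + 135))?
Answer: -1/82452 ≈ -1.2128e-5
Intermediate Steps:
1/(-86011 + (107*32 + 135)) = 1/(-86011 + (3424 + 135)) = 1/(-86011 + 3559) = 1/(-82452) = -1/82452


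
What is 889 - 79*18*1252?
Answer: -1779455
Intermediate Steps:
889 - 79*18*1252 = 889 - 1422*1252 = 889 - 1780344 = -1779455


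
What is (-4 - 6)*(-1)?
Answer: 10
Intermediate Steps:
(-4 - 6)*(-1) = -10*(-1) = 10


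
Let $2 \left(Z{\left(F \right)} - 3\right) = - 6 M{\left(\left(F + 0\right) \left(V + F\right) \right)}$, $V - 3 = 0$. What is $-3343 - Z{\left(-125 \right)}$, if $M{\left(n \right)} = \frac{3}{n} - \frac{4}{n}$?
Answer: $- \frac{51026503}{15250} \approx -3346.0$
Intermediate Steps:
$V = 3$ ($V = 3 + 0 = 3$)
$M{\left(n \right)} = - \frac{1}{n}$
$Z{\left(F \right)} = 3 + \frac{3}{F \left(3 + F\right)}$ ($Z{\left(F \right)} = 3 + \frac{\left(-6\right) \left(- \frac{1}{\left(F + 0\right) \left(3 + F\right)}\right)}{2} = 3 + \frac{\left(-6\right) \left(- \frac{1}{F \left(3 + F\right)}\right)}{2} = 3 + \frac{6 \frac{1}{F} \frac{1}{3 + F}}{2} = 3 + \frac{3}{F \left(3 + F\right)}$)
$-3343 - Z{\left(-125 \right)} = -3343 - \frac{3 \left(1 - 125 \left(3 - 125\right)\right)}{\left(-125\right) \left(3 - 125\right)} = -3343 - 3 \left(- \frac{1}{125}\right) \frac{1}{-122} \left(1 - -15250\right) = -3343 - 3 \left(- \frac{1}{125}\right) \left(- \frac{1}{122}\right) \left(1 + 15250\right) = -3343 - 3 \left(- \frac{1}{125}\right) \left(- \frac{1}{122}\right) 15251 = -3343 - \frac{45753}{15250} = - \frac{51026503}{15250}$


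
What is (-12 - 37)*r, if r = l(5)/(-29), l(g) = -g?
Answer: -245/29 ≈ -8.4483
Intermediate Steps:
r = 5/29 (r = -1*5/(-29) = -5*(-1/29) = 5/29 ≈ 0.17241)
(-12 - 37)*r = (-12 - 37)*(5/29) = -49*5/29 = -245/29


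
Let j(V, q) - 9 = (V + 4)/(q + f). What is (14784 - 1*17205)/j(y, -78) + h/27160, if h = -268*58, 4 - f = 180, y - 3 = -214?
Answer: -232504981/940415 ≈ -247.24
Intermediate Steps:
y = -211 (y = 3 - 214 = -211)
f = -176 (f = 4 - 1*180 = 4 - 180 = -176)
h = -15544
j(V, q) = 9 + (4 + V)/(-176 + q) (j(V, q) = 9 + (V + 4)/(q - 176) = 9 + (4 + V)/(-176 + q))
(14784 - 1*17205)/j(y, -78) + h/27160 = (14784 - 1*17205)/(((-1580 - 211 + 9*(-78))/(-176 - 78))) - 15544/27160 = (14784 - 17205)/(((-1580 - 211 - 702)/(-254))) - 15544*1/27160 = -2421/((-1/254*(-2493))) - 1943/3395 = -2421/2493/254 - 1943/3395 = -2421*254/2493 - 1943/3395 = -68326/277 - 1943/3395 = -232504981/940415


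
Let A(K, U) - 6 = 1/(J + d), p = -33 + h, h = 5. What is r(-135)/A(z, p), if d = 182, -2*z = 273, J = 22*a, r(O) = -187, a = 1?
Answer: -38148/1225 ≈ -31.141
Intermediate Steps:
p = -28 (p = -33 + 5 = -28)
J = 22 (J = 22*1 = 22)
z = -273/2 (z = -½*273 = -273/2 ≈ -136.50)
A(K, U) = 1225/204 (A(K, U) = 6 + 1/(22 + 182) = 6 + 1/204 = 1225/204)
r(-135)/A(z, p) = -187/1225/204 = -187*204/1225 = -38148/1225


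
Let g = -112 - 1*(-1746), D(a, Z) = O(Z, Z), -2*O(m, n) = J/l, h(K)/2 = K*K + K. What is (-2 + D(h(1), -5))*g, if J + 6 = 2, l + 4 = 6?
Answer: -1634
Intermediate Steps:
l = 2 (l = -4 + 6 = 2)
J = -4 (J = -6 + 2 = -4)
h(K) = 2*K + 2*K² (h(K) = 2*(K*K + K) = 2*(K² + K) = 2*(K + K²) = 2*K + 2*K²)
O(m, n) = 1 (O(m, n) = -(-4)/(2*2) = -(-4)/4 = -½*(-2) = 1)
D(a, Z) = 1
g = 1634 (g = -112 + 1746 = 1634)
(-2 + D(h(1), -5))*g = (-2 + 1)*1634 = -1*1634 = -1634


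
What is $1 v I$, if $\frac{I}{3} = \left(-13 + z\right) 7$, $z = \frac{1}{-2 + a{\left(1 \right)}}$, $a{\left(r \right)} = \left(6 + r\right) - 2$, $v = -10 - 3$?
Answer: $3458$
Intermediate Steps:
$v = -13$ ($v = -10 - 3 = -13$)
$a{\left(r \right)} = 4 + r$
$z = \frac{1}{3}$ ($z = \frac{1}{-2 + \left(4 + 1\right)} = \frac{1}{-2 + 5} = \frac{1}{3} \approx 0.33333$)
$I = -266$ ($I = 3 \left(-13 + \frac{1}{3}\right) 7 = 3 \left(\left(- \frac{38}{3}\right) 7\right) = 3 \left(- \frac{266}{3}\right) = -266$)
$1 v I = 1 \left(-13\right) \left(-266\right) = \left(-13\right) \left(-266\right) = 3458$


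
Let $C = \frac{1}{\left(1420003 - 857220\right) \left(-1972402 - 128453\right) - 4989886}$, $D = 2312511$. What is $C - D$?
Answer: $- \frac{2734152216009350362}{1182330469351} \approx -2.3125 \cdot 10^{6}$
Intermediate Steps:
$C = - \frac{1}{1182330469351}$ ($C = \frac{1}{562783 \left(-2100855\right) - 4989886} = \frac{1}{-1182325479465 - 4989886} = \frac{1}{-1182330469351} = - \frac{1}{1182330469351} \approx -8.4579 \cdot 10^{-13}$)
$C - D = - \frac{1}{1182330469351} - 2312511 = - \frac{2734152216009350362}{1182330469351}$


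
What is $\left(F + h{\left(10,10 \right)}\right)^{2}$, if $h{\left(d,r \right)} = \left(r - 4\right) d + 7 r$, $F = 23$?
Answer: $23409$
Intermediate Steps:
$h{\left(d,r \right)} = 7 r + d \left(-4 + r\right)$ ($h{\left(d,r \right)} = \left(r - 4\right) d + 7 r = \left(-4 + r\right) d + 7 r = d \left(-4 + r\right) + 7 r = 7 r + d \left(-4 + r\right)$)
$\left(F + h{\left(10,10 \right)}\right)^{2} = \left(23 + \left(\left(-4\right) 10 + 7 \cdot 10 + 10 \cdot 10\right)\right)^{2} = \left(23 + \left(-40 + 70 + 100\right)\right)^{2} = \left(23 + 130\right)^{2} = 153^{2} = 23409$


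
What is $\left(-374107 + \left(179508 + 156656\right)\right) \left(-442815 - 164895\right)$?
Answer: $23058340530$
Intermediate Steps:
$\left(-374107 + \left(179508 + 156656\right)\right) \left(-442815 - 164895\right) = \left(-374107 + 336164\right) \left(-607710\right) = \left(-37943\right) \left(-607710\right) = 23058340530$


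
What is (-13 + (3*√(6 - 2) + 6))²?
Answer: 1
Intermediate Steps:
(-13 + (3*√(6 - 2) + 6))² = (-13 + (3*√4 + 6))² = (-13 + (3*2 + 6))² = (-13 + (6 + 6))² = (-13 + 12)² = (-1)² = 1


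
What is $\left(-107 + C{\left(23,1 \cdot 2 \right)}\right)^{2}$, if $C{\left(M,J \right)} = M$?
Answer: $7056$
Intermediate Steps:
$\left(-107 + C{\left(23,1 \cdot 2 \right)}\right)^{2} = \left(-107 + 23\right)^{2} = \left(-84\right)^{2} = 7056$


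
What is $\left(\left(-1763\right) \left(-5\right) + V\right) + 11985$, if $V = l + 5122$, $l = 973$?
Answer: $26895$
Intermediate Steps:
$V = 6095$ ($V = 973 + 5122 = 6095$)
$\left(\left(-1763\right) \left(-5\right) + V\right) + 11985 = \left(\left(-1763\right) \left(-5\right) + 6095\right) + 11985 = \left(8815 + 6095\right) + 11985 = 14910 + 11985 = 26895$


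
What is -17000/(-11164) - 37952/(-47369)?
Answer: 307242282/132206879 ≈ 2.3240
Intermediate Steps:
-17000/(-11164) - 37952/(-47369) = -17000*(-1/11164) - 37952*(-1/47369) = 4250/2791 + 37952/47369 = 307242282/132206879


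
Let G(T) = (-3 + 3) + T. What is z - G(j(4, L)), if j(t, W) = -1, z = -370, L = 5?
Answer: -369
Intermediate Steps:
G(T) = T (G(T) = 0 + T = T)
z - G(j(4, L)) = -370 - 1*(-1) = -370 + 1 = -369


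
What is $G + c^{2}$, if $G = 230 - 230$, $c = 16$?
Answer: $256$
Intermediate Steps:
$G = 0$
$G + c^{2} = 0 + 16^{2} = 0 + 256 = 256$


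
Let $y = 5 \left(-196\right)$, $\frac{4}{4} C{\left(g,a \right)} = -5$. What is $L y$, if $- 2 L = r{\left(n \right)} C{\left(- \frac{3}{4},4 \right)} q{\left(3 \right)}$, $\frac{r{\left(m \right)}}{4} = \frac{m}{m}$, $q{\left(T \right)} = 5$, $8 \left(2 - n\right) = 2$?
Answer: $-49000$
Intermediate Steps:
$n = \frac{7}{4}$ ($n = 2 - \frac{1}{4} = \frac{7}{4} \approx 1.75$)
$C{\left(g,a \right)} = -5$
$r{\left(m \right)} = 4$ ($r{\left(m \right)} = 4 \frac{m}{m} = 4 \cdot 1 = 4$)
$y = -980$
$L = 50$ ($L = - \frac{4 \left(-5\right) 5}{2} = - \frac{\left(-20\right) 5}{2} = \left(- \frac{1}{2}\right) \left(-100\right) = 50$)
$L y = 50 \left(-980\right) = -49000$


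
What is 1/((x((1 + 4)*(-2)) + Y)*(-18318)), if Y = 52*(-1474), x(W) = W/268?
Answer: 67/94070596083 ≈ 7.1223e-10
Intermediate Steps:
x(W) = W/268 (x(W) = W*(1/268) = W/268)
Y = -76648
1/((x((1 + 4)*(-2)) + Y)*(-18318)) = 1/(((1 + 4)*(-2))/268 - 76648*(-18318)) = -1/18318/((5*(-2))/268 - 76648) = -1/18318/((1/268)*(-10) - 76648) = -1/18318/(-5/134 - 76648) = -1/18318/(-10270837/134) = -134/10270837*(-1/18318) = 67/94070596083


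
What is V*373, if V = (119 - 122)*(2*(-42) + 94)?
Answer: -11190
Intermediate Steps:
V = -30 (V = -3*(-84 + 94) = -3*10 = -30)
V*373 = -30*373 = -11190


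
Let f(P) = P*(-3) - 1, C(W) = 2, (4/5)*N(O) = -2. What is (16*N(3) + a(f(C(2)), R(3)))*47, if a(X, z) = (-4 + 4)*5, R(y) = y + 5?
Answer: -1880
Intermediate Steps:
N(O) = -5/2 (N(O) = (5/4)*(-2) = -5/2)
R(y) = 5 + y
f(P) = -1 - 3*P (f(P) = -3*P - 1 = -1 - 3*P)
a(X, z) = 0 (a(X, z) = 0*5 = 0)
(16*N(3) + a(f(C(2)), R(3)))*47 = (16*(-5/2) + 0)*47 = (-40 + 0)*47 = -40*47 = -1880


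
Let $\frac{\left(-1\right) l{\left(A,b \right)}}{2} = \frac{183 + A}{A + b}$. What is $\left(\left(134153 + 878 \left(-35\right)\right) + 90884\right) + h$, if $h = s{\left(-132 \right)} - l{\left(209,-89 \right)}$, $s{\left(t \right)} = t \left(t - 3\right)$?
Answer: $\frac{3182003}{15} \approx 2.1213 \cdot 10^{5}$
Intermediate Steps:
$l{\left(A,b \right)} = - \frac{2 \left(183 + A\right)}{A + b}$ ($l{\left(A,b \right)} = - 2 \frac{183 + A}{A + b} = - \frac{2 \left(183 + A\right)}{A + b}$)
$s{\left(t \right)} = t \left(-3 + t\right)$
$h = \frac{267398}{15}$ ($h = - 132 \left(-3 - 132\right) - \frac{2 \left(-183 - 209\right)}{209 - 89} = \left(-132\right) \left(-135\right) - \frac{2 \left(-183 - 209\right)}{120} = 17820 - 2 \cdot \frac{1}{120} \left(-392\right) = 17820 - - \frac{98}{15} = 17820 + \frac{98}{15} = \frac{267398}{15} \approx 17827.0$)
$\left(\left(134153 + 878 \left(-35\right)\right) + 90884\right) + h = \left(\left(134153 + 878 \left(-35\right)\right) + 90884\right) + \frac{267398}{15} = \left(\left(134153 - 30730\right) + 90884\right) + \frac{267398}{15} = \left(103423 + 90884\right) + \frac{267398}{15} = 194307 + \frac{267398}{15} = \frac{3182003}{15}$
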